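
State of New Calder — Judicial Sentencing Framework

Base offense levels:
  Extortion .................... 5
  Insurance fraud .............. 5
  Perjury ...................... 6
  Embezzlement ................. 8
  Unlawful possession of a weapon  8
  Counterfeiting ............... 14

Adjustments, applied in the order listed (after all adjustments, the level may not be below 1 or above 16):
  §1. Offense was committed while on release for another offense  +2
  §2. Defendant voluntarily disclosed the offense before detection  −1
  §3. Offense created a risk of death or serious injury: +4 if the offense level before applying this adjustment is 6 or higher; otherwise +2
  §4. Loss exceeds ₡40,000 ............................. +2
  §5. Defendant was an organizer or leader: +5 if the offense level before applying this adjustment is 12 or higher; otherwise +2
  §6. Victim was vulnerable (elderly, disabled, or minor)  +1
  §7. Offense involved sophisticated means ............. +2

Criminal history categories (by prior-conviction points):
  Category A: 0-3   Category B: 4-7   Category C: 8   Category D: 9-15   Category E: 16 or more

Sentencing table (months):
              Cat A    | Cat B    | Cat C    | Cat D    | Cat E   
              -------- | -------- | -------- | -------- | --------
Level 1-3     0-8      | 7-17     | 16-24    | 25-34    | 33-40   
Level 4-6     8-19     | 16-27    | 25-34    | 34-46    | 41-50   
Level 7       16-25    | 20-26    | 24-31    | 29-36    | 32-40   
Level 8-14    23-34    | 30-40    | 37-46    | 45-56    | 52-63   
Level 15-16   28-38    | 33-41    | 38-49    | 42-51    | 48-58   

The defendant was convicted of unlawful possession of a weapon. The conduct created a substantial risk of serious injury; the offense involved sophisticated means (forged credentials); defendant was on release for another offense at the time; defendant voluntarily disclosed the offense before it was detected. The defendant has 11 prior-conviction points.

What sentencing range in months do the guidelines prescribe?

Base offense level for unlawful possession of a weapon: 8.
§1 applies: 8 + 2 = 10.
§2 applies: 10 − 1 = 9.
§3 applies (level before this adjustment is 9 ≥ 6, so +4): 9 + 4 = 13.
§4 does not apply.
§5 does not apply.
§7 applies: 13 + 2 = 15.
Final offense level: 15.
Criminal history: 11 prior points → Category D (9-15).
Level 15 falls in the 15-16 band.
Grid: Level 15-16 × Category D = 42-51 months.

42-51 months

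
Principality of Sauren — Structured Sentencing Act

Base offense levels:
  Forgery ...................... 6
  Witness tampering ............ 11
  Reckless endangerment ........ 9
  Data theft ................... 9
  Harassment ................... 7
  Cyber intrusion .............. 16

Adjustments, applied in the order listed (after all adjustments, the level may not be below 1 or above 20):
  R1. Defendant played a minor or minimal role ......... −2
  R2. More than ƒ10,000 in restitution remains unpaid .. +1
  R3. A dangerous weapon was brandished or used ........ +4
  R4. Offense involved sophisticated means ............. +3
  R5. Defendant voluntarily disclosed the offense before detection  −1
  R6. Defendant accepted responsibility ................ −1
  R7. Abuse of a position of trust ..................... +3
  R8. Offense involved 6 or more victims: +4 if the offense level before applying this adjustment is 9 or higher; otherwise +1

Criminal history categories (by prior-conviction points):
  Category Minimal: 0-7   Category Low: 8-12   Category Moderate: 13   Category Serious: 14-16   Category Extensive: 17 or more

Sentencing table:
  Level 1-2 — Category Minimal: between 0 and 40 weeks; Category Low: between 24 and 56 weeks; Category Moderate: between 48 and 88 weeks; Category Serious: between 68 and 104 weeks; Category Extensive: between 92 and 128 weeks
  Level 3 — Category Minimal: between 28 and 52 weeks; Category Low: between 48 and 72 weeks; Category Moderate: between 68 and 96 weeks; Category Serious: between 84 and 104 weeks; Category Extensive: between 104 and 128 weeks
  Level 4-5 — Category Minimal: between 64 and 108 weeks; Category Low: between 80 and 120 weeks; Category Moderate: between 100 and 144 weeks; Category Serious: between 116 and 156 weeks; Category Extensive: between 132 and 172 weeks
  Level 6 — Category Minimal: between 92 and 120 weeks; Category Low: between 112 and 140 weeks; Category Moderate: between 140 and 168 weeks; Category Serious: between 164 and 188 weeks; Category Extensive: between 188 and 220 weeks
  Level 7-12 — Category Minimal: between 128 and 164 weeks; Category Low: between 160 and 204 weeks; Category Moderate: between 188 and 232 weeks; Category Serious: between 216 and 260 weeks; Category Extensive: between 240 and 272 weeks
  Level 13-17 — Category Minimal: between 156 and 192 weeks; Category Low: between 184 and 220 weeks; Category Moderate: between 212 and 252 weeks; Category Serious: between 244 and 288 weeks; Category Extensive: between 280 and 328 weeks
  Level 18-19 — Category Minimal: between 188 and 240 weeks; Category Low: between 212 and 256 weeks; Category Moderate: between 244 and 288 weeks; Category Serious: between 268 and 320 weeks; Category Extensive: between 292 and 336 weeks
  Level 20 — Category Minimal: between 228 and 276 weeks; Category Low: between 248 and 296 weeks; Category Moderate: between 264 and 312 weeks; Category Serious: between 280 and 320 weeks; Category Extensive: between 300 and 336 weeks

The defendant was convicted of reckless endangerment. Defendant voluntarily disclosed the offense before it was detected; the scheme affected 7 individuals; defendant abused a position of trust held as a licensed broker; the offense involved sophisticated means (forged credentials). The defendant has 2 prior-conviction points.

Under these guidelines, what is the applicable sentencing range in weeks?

188-240 weeks

Base offense level for reckless endangerment: 9.
R1 does not apply.
R3 does not apply.
R4 applies: 9 + 3 = 12.
R5 applies: 12 − 1 = 11.
R6 does not apply.
R7 applies: 11 + 3 = 14.
R8 applies (level before this adjustment is 14 ≥ 9, so +4): 14 + 4 = 18.
Final offense level: 18.
Criminal history: 2 prior points → Category Minimal (0-7).
Level 18 falls in the 18-19 band.
Grid: Level 18-19 × Category Minimal = 188-240 weeks.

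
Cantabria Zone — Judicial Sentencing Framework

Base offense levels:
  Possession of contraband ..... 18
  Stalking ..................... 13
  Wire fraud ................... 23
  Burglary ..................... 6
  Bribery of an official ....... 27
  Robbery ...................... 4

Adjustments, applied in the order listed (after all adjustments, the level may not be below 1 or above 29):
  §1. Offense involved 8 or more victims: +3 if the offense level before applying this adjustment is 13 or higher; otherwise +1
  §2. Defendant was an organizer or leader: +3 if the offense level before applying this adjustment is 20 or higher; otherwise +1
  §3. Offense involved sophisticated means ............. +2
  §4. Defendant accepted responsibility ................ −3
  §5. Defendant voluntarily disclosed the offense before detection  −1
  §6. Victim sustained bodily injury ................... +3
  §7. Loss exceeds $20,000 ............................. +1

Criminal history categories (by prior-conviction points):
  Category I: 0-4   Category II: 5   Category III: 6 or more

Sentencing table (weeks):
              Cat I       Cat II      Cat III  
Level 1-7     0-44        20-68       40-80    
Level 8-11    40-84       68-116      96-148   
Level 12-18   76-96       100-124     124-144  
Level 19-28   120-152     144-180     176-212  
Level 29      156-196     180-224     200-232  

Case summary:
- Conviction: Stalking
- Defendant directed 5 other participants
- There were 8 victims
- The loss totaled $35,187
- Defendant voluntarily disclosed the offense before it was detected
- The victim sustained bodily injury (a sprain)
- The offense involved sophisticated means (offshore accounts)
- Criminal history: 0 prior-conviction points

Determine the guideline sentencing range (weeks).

Base offense level for stalking: 13.
§1 applies (level before this adjustment is 13 ≥ 13, so +3): 13 + 3 = 16.
§2 applies (level before this adjustment is 16 < 20, so +1): 16 + 1 = 17.
§3 applies: 17 + 2 = 19.
§4 does not apply.
§5 applies: 19 − 1 = 18.
§6 applies: 18 + 3 = 21.
§7 applies: 21 + 1 = 22.
Final offense level: 22.
Criminal history: 0 prior points → Category I (0-4).
Level 22 falls in the 19-28 band.
Grid: Level 19-28 × Category I = 120-152 weeks.

120-152 weeks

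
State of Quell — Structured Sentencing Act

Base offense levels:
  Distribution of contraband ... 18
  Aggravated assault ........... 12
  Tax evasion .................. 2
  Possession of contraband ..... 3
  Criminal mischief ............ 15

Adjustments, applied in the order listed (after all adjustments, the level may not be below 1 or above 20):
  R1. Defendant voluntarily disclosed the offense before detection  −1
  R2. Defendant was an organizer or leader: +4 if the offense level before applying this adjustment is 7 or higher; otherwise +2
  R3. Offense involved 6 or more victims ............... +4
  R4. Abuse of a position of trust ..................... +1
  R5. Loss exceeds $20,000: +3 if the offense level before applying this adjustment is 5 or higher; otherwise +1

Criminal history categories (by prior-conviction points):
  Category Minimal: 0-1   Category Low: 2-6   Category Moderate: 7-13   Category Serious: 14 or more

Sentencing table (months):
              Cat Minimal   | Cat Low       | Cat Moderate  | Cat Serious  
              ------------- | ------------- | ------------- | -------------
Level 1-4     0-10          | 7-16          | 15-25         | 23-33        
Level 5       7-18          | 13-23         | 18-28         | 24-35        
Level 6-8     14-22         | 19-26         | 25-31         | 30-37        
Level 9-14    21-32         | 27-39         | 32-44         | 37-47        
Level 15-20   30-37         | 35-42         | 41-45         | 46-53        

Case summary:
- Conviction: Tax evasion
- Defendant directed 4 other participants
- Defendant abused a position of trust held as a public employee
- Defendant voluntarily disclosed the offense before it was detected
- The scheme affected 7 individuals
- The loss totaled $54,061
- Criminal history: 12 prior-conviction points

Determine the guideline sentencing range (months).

Base offense level for tax evasion: 2.
R1 applies: 2 − 1 = 1.
R2 applies (level before this adjustment is 1 < 7, so +2): 1 + 2 = 3.
R3 applies: 3 + 4 = 7.
R4 applies: 7 + 1 = 8.
R5 applies (level before this adjustment is 8 ≥ 5, so +3): 8 + 3 = 11.
Final offense level: 11.
Criminal history: 12 prior points → Category Moderate (7-13).
Level 11 falls in the 9-14 band.
Grid: Level 9-14 × Category Moderate = 32-44 months.

32-44 months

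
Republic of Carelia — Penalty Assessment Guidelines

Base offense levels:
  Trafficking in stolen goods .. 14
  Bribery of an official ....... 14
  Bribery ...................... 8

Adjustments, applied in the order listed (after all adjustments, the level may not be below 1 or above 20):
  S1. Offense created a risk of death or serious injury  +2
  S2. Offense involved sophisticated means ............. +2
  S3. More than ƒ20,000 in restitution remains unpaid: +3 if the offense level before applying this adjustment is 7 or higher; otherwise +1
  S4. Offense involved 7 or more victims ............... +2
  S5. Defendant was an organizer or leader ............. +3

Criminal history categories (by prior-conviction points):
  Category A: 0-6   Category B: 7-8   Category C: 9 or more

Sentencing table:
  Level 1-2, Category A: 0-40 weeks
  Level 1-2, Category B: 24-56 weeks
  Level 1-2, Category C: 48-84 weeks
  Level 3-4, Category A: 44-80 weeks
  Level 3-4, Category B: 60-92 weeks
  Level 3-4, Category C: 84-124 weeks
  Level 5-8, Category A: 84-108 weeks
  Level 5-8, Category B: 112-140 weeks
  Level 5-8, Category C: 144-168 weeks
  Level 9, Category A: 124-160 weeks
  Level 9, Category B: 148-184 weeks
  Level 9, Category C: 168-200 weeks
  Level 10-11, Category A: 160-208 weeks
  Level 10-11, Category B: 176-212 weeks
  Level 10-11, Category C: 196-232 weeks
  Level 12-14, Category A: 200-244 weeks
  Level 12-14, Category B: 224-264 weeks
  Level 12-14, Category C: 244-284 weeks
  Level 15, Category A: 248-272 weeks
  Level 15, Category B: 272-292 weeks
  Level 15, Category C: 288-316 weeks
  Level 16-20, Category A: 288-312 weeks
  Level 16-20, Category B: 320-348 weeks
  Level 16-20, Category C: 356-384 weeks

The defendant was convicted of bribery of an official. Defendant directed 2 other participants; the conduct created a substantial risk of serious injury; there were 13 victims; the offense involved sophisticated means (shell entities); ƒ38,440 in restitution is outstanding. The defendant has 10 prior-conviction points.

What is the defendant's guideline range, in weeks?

356-384 weeks

Base offense level for bribery of an official: 14.
S1 applies: 14 + 2 = 16.
S2 applies: 16 + 2 = 18.
S3 applies (level before this adjustment is 18 ≥ 7, so +3): 18 + 3 = 21.
S4 applies: 21 + 2 = 23.
S5 applies: 23 + 3 = 26.
Level 26 exceeds the maximum of 20; capped at 20.
Final offense level: 20.
Criminal history: 10 prior points → Category C (9+).
Level 20 falls in the 16-20 band.
Grid: Level 16-20 × Category C = 356-384 weeks.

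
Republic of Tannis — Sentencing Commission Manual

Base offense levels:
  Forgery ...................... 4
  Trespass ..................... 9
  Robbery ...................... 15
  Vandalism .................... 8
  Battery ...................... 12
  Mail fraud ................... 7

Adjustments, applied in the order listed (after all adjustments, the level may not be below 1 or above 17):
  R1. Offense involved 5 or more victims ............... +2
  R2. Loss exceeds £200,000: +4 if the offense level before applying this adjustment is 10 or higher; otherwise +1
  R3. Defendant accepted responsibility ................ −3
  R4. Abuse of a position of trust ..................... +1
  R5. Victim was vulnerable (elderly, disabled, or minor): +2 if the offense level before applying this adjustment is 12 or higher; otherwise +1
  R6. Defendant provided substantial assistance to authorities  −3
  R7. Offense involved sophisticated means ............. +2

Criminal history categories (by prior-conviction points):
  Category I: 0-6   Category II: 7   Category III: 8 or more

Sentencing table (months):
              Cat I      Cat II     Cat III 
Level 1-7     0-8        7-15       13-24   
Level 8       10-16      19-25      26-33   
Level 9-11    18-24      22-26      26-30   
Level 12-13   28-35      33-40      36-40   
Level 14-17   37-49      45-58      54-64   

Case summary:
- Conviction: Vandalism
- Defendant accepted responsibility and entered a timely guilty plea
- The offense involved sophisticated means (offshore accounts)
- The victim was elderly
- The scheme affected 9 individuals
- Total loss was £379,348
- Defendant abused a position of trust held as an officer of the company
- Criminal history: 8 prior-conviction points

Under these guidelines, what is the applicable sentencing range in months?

Base offense level for vandalism: 8.
R1 applies: 8 + 2 = 10.
R2 applies (level before this adjustment is 10 ≥ 10, so +4): 10 + 4 = 14.
R3 applies: 14 − 3 = 11.
R4 applies: 11 + 1 = 12.
R5 applies (level before this adjustment is 12 ≥ 12, so +2): 12 + 2 = 14.
R6 does not apply.
R7 applies: 14 + 2 = 16.
Final offense level: 16.
Criminal history: 8 prior points → Category III (8+).
Level 16 falls in the 14-17 band.
Grid: Level 14-17 × Category III = 54-64 months.

54-64 months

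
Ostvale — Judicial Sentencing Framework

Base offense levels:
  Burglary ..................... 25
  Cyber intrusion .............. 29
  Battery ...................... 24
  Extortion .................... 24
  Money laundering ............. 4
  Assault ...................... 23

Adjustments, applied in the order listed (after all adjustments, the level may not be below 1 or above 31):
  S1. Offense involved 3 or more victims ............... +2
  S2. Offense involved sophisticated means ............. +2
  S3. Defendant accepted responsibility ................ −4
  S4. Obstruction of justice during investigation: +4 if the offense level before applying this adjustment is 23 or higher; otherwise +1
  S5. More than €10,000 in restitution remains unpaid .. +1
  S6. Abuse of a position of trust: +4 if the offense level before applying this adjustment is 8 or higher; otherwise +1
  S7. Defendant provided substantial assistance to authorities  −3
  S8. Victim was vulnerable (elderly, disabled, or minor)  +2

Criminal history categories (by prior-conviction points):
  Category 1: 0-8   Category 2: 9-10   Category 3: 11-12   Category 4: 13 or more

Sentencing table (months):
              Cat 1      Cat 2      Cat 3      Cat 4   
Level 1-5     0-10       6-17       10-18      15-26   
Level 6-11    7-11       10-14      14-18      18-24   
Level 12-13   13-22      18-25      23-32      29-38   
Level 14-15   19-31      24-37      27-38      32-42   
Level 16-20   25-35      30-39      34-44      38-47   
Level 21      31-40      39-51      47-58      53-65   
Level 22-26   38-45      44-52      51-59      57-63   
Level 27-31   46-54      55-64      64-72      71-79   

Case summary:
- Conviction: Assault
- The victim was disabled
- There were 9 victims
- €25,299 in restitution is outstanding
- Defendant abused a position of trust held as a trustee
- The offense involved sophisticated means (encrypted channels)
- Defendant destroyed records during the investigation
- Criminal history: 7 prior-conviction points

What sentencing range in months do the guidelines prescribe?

46-54 months

Base offense level for assault: 23.
S1 applies: 23 + 2 = 25.
S2 applies: 25 + 2 = 27.
S3 does not apply.
S4 applies (level before this adjustment is 27 ≥ 23, so +4): 27 + 4 = 31.
S5 applies: 31 + 1 = 32.
S6 applies (level before this adjustment is 32 ≥ 8, so +4): 32 + 4 = 36.
S7 does not apply.
S8 applies: 36 + 2 = 38.
Level 38 exceeds the maximum of 31; capped at 31.
Final offense level: 31.
Criminal history: 7 prior points → Category 1 (0-8).
Level 31 falls in the 27-31 band.
Grid: Level 27-31 × Category 1 = 46-54 months.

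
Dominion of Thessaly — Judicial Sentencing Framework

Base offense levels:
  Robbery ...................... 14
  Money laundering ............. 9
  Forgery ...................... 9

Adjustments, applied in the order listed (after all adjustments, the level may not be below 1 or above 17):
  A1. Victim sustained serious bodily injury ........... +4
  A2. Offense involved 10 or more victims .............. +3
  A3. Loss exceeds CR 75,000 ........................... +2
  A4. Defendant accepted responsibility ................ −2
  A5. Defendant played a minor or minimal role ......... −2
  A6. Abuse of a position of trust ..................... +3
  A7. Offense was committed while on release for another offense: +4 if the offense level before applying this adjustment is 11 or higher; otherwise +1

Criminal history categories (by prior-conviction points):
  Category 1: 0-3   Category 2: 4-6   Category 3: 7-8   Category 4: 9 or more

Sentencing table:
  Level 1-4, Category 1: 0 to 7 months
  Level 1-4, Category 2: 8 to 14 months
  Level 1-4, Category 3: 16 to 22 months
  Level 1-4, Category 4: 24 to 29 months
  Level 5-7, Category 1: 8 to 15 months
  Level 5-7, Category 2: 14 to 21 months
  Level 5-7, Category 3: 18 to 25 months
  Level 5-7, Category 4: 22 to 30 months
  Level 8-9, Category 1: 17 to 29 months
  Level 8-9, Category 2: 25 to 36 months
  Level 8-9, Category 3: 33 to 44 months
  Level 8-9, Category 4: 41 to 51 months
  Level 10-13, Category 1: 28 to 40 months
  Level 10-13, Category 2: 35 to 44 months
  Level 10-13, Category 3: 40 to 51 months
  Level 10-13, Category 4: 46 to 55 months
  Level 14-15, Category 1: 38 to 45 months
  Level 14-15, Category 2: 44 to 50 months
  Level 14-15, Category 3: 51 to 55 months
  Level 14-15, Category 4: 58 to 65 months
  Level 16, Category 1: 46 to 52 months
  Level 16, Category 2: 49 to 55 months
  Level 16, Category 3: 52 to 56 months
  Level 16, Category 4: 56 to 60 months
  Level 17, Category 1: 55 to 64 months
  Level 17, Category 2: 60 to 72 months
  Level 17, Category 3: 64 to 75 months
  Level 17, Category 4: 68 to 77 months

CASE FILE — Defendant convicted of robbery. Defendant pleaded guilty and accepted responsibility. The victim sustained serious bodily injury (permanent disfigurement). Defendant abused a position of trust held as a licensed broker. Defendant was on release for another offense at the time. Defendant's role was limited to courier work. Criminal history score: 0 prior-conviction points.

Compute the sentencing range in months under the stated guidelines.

55-64 months

Base offense level for robbery: 14.
A1 applies: 14 + 4 = 18.
A2 does not apply.
A4 applies: 18 − 2 = 16.
A5 applies: 16 − 2 = 14.
A6 applies: 14 + 3 = 17.
A7 applies (level before this adjustment is 17 ≥ 11, so +4): 17 + 4 = 21.
Level 21 exceeds the maximum of 17; capped at 17.
Final offense level: 17.
Criminal history: 0 prior points → Category 1 (0-3).
Level 17 falls in the 17 band.
Grid: Level 17 × Category 1 = 55-64 months.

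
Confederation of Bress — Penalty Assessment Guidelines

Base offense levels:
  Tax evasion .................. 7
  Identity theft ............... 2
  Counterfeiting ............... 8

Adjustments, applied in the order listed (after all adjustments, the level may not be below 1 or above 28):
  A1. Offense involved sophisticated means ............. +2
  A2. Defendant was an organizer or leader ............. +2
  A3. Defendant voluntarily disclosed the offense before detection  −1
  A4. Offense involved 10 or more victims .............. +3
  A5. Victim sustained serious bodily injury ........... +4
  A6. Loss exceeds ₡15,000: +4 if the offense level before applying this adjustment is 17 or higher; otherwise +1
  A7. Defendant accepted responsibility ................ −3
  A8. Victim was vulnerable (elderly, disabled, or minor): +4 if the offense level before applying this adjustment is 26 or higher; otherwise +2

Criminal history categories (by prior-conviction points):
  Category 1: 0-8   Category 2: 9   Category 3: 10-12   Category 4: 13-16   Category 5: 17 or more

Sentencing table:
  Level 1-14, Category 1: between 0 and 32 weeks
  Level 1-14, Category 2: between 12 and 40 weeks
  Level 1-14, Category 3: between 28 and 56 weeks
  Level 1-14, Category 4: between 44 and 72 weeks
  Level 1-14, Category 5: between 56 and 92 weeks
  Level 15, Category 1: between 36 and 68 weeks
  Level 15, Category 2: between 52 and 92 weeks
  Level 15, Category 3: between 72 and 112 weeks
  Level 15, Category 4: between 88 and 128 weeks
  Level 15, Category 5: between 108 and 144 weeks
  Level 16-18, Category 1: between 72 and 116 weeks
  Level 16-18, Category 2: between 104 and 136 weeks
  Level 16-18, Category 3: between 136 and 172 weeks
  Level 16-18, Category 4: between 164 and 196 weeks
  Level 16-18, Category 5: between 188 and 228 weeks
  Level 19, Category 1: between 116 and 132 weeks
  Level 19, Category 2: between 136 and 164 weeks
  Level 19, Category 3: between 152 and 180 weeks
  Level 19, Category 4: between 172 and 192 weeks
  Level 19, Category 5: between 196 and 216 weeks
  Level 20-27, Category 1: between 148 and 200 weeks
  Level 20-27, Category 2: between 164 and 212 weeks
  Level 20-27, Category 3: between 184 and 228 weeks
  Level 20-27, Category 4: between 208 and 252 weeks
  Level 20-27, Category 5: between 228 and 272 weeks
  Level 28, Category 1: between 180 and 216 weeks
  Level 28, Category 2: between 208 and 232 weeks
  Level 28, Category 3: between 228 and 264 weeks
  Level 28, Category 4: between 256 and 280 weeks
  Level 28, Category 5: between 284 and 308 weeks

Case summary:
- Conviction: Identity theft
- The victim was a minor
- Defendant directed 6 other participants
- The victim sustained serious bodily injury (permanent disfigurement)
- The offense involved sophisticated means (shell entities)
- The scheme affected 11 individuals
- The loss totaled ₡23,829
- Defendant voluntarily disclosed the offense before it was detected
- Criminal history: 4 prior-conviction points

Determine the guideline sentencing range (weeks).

Base offense level for identity theft: 2.
A1 applies: 2 + 2 = 4.
A2 applies: 4 + 2 = 6.
A3 applies: 6 − 1 = 5.
A4 applies: 5 + 3 = 8.
A5 applies: 8 + 4 = 12.
A6 applies (level before this adjustment is 12 < 17, so +1): 12 + 1 = 13.
A8 applies (level before this adjustment is 13 < 26, so +2): 13 + 2 = 15.
Final offense level: 15.
Criminal history: 4 prior points → Category 1 (0-8).
Level 15 falls in the 15 band.
Grid: Level 15 × Category 1 = 36-68 weeks.

36-68 weeks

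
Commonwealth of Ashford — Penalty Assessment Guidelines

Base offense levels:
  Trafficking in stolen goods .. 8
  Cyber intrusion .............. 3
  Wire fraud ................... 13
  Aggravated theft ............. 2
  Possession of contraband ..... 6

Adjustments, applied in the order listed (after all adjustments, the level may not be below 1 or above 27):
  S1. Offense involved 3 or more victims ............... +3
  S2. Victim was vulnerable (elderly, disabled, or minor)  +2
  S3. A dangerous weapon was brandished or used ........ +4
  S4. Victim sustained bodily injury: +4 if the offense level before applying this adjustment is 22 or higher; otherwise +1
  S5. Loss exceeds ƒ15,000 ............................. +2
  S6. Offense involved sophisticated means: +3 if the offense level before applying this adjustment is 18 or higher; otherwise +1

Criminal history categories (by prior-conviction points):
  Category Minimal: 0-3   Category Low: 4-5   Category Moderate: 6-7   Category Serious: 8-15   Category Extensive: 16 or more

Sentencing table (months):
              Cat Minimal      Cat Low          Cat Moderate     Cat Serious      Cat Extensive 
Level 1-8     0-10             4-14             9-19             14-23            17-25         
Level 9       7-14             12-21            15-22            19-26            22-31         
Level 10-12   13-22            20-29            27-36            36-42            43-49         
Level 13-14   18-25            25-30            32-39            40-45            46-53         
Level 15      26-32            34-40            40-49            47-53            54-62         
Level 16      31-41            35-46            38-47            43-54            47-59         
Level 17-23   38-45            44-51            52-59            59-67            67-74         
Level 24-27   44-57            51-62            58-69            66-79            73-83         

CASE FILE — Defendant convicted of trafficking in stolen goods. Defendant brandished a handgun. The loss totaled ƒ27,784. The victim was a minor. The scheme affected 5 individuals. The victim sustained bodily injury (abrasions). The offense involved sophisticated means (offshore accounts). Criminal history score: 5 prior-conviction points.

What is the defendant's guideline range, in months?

Base offense level for trafficking in stolen goods: 8.
S1 applies: 8 + 3 = 11.
S2 applies: 11 + 2 = 13.
S3 applies: 13 + 4 = 17.
S4 applies (level before this adjustment is 17 < 22, so +1): 17 + 1 = 18.
S5 applies: 18 + 2 = 20.
S6 applies (level before this adjustment is 20 ≥ 18, so +3): 20 + 3 = 23.
Final offense level: 23.
Criminal history: 5 prior points → Category Low (4-5).
Level 23 falls in the 17-23 band.
Grid: Level 17-23 × Category Low = 44-51 months.

44-51 months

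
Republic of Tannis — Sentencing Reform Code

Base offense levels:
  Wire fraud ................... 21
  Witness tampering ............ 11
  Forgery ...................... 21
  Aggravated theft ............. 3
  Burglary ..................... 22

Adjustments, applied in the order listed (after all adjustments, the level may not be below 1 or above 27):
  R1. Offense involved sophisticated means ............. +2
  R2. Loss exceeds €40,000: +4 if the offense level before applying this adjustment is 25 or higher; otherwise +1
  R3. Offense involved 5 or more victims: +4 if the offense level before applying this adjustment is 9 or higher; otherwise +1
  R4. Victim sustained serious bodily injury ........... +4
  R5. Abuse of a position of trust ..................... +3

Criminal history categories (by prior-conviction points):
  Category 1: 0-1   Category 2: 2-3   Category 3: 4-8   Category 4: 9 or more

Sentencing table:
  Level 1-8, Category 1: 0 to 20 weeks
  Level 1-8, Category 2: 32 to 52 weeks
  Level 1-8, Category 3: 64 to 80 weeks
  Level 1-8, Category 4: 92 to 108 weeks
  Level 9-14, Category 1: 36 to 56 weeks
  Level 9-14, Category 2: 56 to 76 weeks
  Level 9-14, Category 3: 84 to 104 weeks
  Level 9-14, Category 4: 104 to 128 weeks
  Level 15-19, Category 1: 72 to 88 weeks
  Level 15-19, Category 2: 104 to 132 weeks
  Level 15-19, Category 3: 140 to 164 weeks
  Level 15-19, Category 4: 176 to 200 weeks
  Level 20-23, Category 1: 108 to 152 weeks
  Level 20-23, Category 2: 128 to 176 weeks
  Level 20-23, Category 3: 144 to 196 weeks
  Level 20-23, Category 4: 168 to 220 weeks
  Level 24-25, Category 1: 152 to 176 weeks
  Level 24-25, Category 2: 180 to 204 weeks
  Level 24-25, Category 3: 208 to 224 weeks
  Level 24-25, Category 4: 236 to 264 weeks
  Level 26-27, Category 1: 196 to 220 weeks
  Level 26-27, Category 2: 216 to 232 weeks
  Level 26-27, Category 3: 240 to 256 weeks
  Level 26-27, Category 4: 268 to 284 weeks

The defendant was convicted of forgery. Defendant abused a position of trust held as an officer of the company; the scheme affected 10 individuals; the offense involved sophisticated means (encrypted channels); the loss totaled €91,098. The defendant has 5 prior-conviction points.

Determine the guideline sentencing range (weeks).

240-256 weeks

Base offense level for forgery: 21.
R1 applies: 21 + 2 = 23.
R2 applies (level before this adjustment is 23 < 25, so +1): 23 + 1 = 24.
R3 applies (level before this adjustment is 24 ≥ 9, so +4): 24 + 4 = 28.
R4 does not apply.
R5 applies: 28 + 3 = 31.
Level 31 exceeds the maximum of 27; capped at 27.
Final offense level: 27.
Criminal history: 5 prior points → Category 3 (4-8).
Level 27 falls in the 26-27 band.
Grid: Level 26-27 × Category 3 = 240-256 weeks.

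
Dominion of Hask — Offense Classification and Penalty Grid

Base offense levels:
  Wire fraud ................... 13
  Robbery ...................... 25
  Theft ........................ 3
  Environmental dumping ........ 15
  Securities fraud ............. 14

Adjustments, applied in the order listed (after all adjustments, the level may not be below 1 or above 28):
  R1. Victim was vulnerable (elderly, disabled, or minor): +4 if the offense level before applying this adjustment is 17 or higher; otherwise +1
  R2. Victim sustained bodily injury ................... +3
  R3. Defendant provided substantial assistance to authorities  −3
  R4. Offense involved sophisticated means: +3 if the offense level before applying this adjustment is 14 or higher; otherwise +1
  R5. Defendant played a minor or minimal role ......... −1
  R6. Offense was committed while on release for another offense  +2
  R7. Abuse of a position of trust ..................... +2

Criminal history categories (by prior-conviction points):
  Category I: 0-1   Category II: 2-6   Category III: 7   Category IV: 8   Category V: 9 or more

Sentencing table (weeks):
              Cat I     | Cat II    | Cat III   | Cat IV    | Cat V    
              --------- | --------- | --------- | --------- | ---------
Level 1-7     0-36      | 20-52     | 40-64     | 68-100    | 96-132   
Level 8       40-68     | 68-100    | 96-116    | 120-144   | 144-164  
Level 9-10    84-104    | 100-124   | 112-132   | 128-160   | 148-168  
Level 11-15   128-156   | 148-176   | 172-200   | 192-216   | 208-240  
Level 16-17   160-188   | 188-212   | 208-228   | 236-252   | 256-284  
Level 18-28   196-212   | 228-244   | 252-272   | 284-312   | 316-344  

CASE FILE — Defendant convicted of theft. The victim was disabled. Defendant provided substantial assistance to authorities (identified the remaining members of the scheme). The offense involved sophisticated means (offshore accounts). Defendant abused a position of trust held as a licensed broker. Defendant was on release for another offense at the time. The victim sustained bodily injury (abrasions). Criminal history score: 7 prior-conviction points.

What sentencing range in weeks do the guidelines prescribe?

Base offense level for theft: 3.
R1 applies (level before this adjustment is 3 < 17, so +1): 3 + 1 = 4.
R2 applies: 4 + 3 = 7.
R3 applies: 7 − 3 = 4.
R4 applies (level before this adjustment is 4 < 14, so +1): 4 + 1 = 5.
R6 applies: 5 + 2 = 7.
R7 applies: 7 + 2 = 9.
Final offense level: 9.
Criminal history: 7 prior points → Category III (7).
Level 9 falls in the 9-10 band.
Grid: Level 9-10 × Category III = 112-132 weeks.

112-132 weeks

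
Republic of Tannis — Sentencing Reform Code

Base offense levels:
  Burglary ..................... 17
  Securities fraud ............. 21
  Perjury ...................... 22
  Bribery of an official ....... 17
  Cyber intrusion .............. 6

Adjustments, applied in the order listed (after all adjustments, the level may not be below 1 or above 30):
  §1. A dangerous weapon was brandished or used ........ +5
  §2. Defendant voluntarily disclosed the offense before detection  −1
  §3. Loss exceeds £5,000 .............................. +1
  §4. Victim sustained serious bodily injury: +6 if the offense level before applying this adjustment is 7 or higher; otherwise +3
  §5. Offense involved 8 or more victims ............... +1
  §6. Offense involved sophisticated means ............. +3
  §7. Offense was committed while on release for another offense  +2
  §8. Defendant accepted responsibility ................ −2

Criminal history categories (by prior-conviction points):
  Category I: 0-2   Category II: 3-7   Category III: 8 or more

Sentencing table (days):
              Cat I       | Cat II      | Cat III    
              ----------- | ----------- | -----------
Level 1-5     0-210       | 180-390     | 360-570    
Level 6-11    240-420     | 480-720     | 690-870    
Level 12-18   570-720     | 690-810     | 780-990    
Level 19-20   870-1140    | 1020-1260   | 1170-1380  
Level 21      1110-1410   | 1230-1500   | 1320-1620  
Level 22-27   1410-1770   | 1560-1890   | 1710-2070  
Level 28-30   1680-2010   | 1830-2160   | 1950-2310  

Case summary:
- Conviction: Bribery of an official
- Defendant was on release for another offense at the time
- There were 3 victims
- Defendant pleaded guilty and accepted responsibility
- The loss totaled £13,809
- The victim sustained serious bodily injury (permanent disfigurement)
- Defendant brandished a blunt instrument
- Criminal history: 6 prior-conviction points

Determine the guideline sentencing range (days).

Base offense level for bribery of an official: 17.
§1 applies: 17 + 5 = 22.
§2 does not apply.
§3 applies: 22 + 1 = 23.
§4 applies (level before this adjustment is 23 ≥ 7, so +6): 23 + 6 = 29.
§5 does not apply.
§6 does not apply.
§7 applies: 29 + 2 = 31.
§8 applies: 31 − 2 = 29.
Final offense level: 29.
Criminal history: 6 prior points → Category II (3-7).
Level 29 falls in the 28-30 band.
Grid: Level 28-30 × Category II = 1830-2160 days.

1830-2160 days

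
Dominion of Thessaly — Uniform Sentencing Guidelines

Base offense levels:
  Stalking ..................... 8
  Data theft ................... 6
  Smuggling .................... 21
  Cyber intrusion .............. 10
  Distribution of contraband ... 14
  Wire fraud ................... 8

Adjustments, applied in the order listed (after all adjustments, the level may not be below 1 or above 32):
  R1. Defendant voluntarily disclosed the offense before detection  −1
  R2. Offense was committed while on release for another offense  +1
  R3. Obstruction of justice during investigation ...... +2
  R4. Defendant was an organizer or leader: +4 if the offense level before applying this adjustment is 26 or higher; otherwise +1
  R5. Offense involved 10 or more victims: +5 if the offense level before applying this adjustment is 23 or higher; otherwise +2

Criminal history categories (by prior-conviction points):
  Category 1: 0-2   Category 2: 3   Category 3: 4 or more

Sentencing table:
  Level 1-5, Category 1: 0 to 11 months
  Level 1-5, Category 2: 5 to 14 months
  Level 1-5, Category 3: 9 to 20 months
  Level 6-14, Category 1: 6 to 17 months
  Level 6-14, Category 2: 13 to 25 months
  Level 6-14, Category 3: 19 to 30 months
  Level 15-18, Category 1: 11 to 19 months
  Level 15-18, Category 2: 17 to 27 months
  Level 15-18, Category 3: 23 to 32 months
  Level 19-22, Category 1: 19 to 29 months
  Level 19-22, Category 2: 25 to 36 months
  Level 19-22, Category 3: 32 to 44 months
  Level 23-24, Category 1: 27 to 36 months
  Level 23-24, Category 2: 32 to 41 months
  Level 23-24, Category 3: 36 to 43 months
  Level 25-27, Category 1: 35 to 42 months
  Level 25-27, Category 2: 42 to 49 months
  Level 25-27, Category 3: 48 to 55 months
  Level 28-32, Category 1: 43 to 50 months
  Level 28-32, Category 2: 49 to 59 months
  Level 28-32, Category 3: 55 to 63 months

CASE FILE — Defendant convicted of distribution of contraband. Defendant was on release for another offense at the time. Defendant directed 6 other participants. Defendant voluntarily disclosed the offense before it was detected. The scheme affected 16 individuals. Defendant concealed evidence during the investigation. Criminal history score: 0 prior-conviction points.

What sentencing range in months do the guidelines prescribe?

Base offense level for distribution of contraband: 14.
R1 applies: 14 − 1 = 13.
R2 applies: 13 + 1 = 14.
R3 applies: 14 + 2 = 16.
R4 applies (level before this adjustment is 16 < 26, so +1): 16 + 1 = 17.
R5 applies (level before this adjustment is 17 < 23, so +2): 17 + 2 = 19.
Final offense level: 19.
Criminal history: 0 prior points → Category 1 (0-2).
Level 19 falls in the 19-22 band.
Grid: Level 19-22 × Category 1 = 19-29 months.

19-29 months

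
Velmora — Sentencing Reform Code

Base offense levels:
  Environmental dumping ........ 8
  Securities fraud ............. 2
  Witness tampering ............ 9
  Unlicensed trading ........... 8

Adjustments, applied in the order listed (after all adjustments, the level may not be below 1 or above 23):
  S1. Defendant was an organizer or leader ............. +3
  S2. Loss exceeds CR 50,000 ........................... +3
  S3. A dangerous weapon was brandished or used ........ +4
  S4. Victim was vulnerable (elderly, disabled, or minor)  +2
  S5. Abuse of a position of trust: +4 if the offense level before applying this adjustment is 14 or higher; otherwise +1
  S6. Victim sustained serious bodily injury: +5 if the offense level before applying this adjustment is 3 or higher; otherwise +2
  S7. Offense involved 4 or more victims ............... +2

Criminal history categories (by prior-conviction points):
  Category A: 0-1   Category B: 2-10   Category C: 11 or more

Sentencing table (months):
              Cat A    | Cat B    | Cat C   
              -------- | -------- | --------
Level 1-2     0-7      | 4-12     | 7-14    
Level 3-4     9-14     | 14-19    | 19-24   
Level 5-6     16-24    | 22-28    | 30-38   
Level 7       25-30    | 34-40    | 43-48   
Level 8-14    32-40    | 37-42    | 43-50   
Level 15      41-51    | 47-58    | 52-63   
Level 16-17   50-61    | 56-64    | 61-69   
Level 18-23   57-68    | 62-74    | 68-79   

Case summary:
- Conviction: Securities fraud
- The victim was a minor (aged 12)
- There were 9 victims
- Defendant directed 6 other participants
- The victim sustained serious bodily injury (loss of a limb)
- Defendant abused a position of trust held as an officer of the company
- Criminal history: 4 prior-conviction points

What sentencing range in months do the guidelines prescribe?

47-58 months

Base offense level for securities fraud: 2.
S1 applies: 2 + 3 = 5.
S2 does not apply.
S4 applies: 5 + 2 = 7.
S5 applies (level before this adjustment is 7 < 14, so +1): 7 + 1 = 8.
S6 applies (level before this adjustment is 8 ≥ 3, so +5): 8 + 5 = 13.
S7 applies: 13 + 2 = 15.
Final offense level: 15.
Criminal history: 4 prior points → Category B (2-10).
Level 15 falls in the 15 band.
Grid: Level 15 × Category B = 47-58 months.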